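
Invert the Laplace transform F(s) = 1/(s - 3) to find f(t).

Since L{e^(3t)} = 1/(s - 3), the inverse is e^(3*t).

f(t) = exp(3*t)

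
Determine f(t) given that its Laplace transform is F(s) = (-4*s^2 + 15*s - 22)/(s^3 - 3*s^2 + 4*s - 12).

Factor the denominator: s^3 - 3*s^2 + 4*s - 12 = (s - 3)*(s^2 + 4).
Partial fraction decomposition gives [-1/(s - 3)] + [-3*s/(s^2 + 4)] + [6/(s^2 + 4)].
Invert each term: -1/(s - 3) ↔ -e^(3t); -3·s/(s^2 + 4) ↔ -3cos(2t); 3·2/(s^2 + 4) ↔ 3sin(2t).

f(t) = -exp(3*t) + 3*sin(2*t) - 3*cos(2*t)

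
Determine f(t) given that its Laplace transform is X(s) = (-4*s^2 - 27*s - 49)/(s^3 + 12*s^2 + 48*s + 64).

f(t) = -5*t^2*exp(-4*t)/2 + 5*t*exp(-4*t) - 4*exp(-4*t)

Factor the denominator: s^3 + 12*s^2 + 48*s + 64 = (s + 4)^3.
Partial fraction decomposition gives [-4/(s + 4)] + [5/(s + 4)^2] + [-5/(s + 4)^3].
Invert each term: -4/(s + 4) ↔ -4e^(-4t); 5/(s + 4)^2 ↔ 5t·e^(-4t); -5/(s + 4)^3 ↔ (-5/2)t^2·e^(-4t).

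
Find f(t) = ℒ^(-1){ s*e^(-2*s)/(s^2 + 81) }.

f(t) = Heaviside(t - 2)*(cos(9*t - 18))

The factor e^(-2s) signals a time shift by c = 2 (second shifting theorem).
L{cos(9t)} = s/(s^2 + 81), so L^-1{s/(s^2 + 81)} = cos(9*t).
Hence the inverse is u(t - 2) times that function evaluated at t - 2.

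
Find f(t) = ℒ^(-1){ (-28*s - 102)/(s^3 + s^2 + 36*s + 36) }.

Factor the denominator: s^3 + s^2 + 36*s + 36 = (s + 1)*(s^2 + 36).
Partial fraction decomposition gives [-2/(s + 1)] + [2*s/(s^2 + 36)] + [-30/(s^2 + 36)].
Invert each term: -2/(s + 1) ↔ -2e^(-t); 2·s/(s^2 + 36) ↔ 2cos(6t); -5·6/(s^2 + 36) ↔ -5sin(6t).

f(t) = -5*sin(6*t) + 2*cos(6*t) - 2*exp(-t)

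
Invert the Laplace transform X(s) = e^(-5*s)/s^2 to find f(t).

f(t) = Heaviside(t - 5)*(t - 5)

The factor e^(-5s) signals a time shift by c = 5 (second shifting theorem).
L{t} = 1!/s^2 = 1/s^2, so L^-1{s^(-2)} = t.
Hence the inverse is u(t - 5) times that function evaluated at t - 5.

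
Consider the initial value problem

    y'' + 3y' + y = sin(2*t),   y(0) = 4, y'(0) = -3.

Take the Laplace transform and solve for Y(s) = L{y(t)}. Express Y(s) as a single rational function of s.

Laplace-transform each side.
With L{y''} = s^2 Y - s·y(0) - y'(0) and L{y'} = sY - y(0), with y(0) = 4, y'(0) = -3: the LHS transforms to (s^2 + 3*s + 1)Y - (4*s + 9).
The right side is L{sin(2*t)} = 2/(s^2 + 4).
So (s^2 + 3*s + 1)Y = 2/(s^2 + 4) + (4*s + 9).
Isolate Y and clear denominators.

Y(s) = (4*s^3 + 9*s^2 + 16*s + 38)/(s^4 + 3*s^3 + 5*s^2 + 12*s + 4)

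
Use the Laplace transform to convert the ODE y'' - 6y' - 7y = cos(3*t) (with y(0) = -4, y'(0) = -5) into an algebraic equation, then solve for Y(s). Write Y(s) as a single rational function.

Y(s) = (-4*s^3 + 19*s^2 - 35*s + 171)/(s^4 - 6*s^3 + 2*s^2 - 54*s - 63)

Apply the Laplace transform to the equation.
The derivative rules (L{y''} = s^2 Y - s·y(0) - y'(0) and L{y'} = sY - y(0), with y(0) = -4, y'(0) = -5) turn the left side into (s^2 - 6*s - 7)Y - (-4*s + 19).
The right side is L{cos(3*t)} = s/(s^2 + 9).
So (s^2 - 6*s - 7)Y = s/(s^2 + 9) + (-4*s + 19).
Solve for Y(s) and write it as one ratio of polynomials.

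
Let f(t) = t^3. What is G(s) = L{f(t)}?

L{t^3} = 3!/s^4 = 6/s^4.

G(s) = 6/s^4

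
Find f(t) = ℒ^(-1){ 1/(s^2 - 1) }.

Since L{sinh(t)} = 1/(s^2 - 1), the inverse is sinh(t).

f(t) = sinh(t)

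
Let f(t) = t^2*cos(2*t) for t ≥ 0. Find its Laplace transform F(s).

F(s) = 2*s*(s^2 - 12)/(s^2 + 4)^3

L{cos(2t)} = s/(s^2 + 4).
Then apply L{t^2·g(t)} = (-1)^2 d^2/ds^2[G(s)] with G(s) = s/(s^2 + 4):
differentiating 2 times and applying the sign gives 2*s*(s^2 - 12)/(s^2 + 4)^3.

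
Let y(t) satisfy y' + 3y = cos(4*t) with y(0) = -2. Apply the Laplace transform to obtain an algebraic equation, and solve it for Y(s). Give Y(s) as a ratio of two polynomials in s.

Laplace-transform each side.
Using L{y'} = sY - y(0) = sY - (-2), the left side becomes (s + 3)Y - (-2).
The right side is L{cos(4*t)} = s/(s^2 + 16).
So (s + 3)Y = s/(s^2 + 16) + (-2).
Divide through and combine into a single rational function.

Y(s) = (-2*s^2 + s - 32)/(s^3 + 3*s^2 + 16*s + 48)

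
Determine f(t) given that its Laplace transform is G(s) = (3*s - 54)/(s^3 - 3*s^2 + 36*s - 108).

Factor the denominator: s^3 - 3*s^2 + 36*s - 108 = (s - 3)*(s^2 + 36).
Partial fraction decomposition gives [-1/(s - 3)] + [s/(s^2 + 36)] + [6/(s^2 + 36)].
Invert each term: -1/(s - 3) ↔ -e^(3t); 1·s/(s^2 + 36) ↔ cos(6t); 1·6/(s^2 + 36) ↔ sin(6t).

f(t) = -exp(3*t) + sin(6*t) + cos(6*t)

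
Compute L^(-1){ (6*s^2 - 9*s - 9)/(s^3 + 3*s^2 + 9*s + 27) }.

-5*sin(3*t) + 2*cos(3*t) + 4*exp(-3*t)

Factor the denominator: s^3 + 3*s^2 + 9*s + 27 = (s + 3)*(s^2 + 9).
Partial fraction decomposition gives [4/(s + 3)] + [2*s/(s^2 + 9)] + [-15/(s^2 + 9)].
Invert each term: 4/(s + 3) ↔ 4e^(-3t); 2·s/(s^2 + 9) ↔ 2cos(3t); -5·3/(s^2 + 9) ↔ -5sin(3t).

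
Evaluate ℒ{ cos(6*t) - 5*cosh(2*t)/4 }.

s/(s^2 + 36) - 5*s/(4*(s^2 - 4))

By linearity of the Laplace transform, transform each term separately.
L{cos(6t)} = s/(s^2 + 36); (-5/4)·[L{cosh(2t)} = s/(s^2 - 4)].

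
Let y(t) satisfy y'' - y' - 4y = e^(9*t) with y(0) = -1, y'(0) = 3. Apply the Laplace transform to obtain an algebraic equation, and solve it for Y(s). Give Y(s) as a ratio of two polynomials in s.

Take the Laplace transform of both sides.
The derivative rules (L{y''} = s^2 Y - s·y(0) - y'(0) and L{y'} = sY - y(0), with y(0) = -1, y'(0) = 3) turn the left side into (s^2 - s - 4)Y - (-s + 4).
The right side is L{e^(9*t)} = 1/(s - 9).
So (s^2 - s - 4)Y = 1/(s - 9) + (-s + 4).
Divide through and combine into a single rational function.

Y(s) = (-s^2 + 13*s - 35)/(s^3 - 10*s^2 + 5*s + 36)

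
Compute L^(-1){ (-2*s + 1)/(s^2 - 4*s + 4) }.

-3*t*exp(2*t) - 2*exp(2*t)

Factor the denominator: s^2 - 4*s + 4 = (s - 2)^2.
Partial fraction decomposition gives [-2/(s - 2)] + [-3/(s - 2)^2].
Invert each term: -2/(s - 2) ↔ -2e^(2t); -3/(s - 2)^2 ↔ -3t·e^(2t).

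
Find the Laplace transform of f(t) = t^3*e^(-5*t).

6/(s + 5)^4

L{t^3} = 3!/s^4 = 6/s^4.
By the first shifting theorem, multiplying by e^(-5t) replaces s with s + 5.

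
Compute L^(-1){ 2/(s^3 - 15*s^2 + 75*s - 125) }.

t^2*exp(5*t)

Rewrite the denominator: s^3 - 15*s^2 + 75*s - 125 = (s - 5)^3.
The form in (s - 5) signals a first-shifting-theorem factor e^(5t).
Since L{t^2} = 2!/s^3 = 2/s^3, the inverse is t^2*exp(5*t).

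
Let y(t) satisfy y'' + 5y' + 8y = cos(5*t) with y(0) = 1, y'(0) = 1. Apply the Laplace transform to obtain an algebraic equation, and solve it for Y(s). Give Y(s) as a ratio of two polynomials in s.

Y(s) = (s^3 + 6*s^2 + 26*s + 150)/(s^4 + 5*s^3 + 33*s^2 + 125*s + 200)

Laplace-transform each side.
The derivative rules (L{y''} = s^2 Y - s·y(0) - y'(0) and L{y'} = sY - y(0), with y(0) = 1, y'(0) = 1) turn the left side into (s^2 + 5*s + 8)Y - (s + 6).
The right side is L{cos(5*t)} = s/(s^2 + 25).
So (s^2 + 5*s + 8)Y = s/(s^2 + 25) + (s + 6).
Divide through and combine into a single rational function.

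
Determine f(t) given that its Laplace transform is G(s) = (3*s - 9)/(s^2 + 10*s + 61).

f(t) = -4*exp(-5*t)*sin(6*t) + 3*exp(-5*t)*cos(6*t)

Complete the square in the denominator: s^2 + 10*s + 61 = (s + 5)^2 + 6^2.
Split the numerator to match: 3*s - 9 = 3·(s + 5) - 4·6.
Invert each term: 3·(s + 5)/((s + 5)^2 + 36) ↔ 3e^(-5t)cos(6t); -4·6/((s + 5)^2 + 36) ↔ -4e^(-5t)sin(6t).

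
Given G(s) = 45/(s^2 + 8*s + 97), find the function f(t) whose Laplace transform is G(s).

f(t) = 5*exp(-4*t)*sin(9*t)

Rewrite the denominator: s^2 + 8*s + 97 = (s + 4)^2 + 81.
The form in (s + 4) signals a first-shifting-theorem factor e^(-4t).
Since L{sin(9t)} = 9/(s^2 + 81), the inverse is e^(-4*t)*sin(9*t), scaled by 5.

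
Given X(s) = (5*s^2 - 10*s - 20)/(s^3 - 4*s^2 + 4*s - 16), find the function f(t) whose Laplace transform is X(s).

Factor the denominator: s^3 - 4*s^2 + 4*s - 16 = (s - 4)*(s^2 + 4).
Partial fraction decomposition gives [1/(s - 4)] + [4*s/(s^2 + 4)] + [6/(s^2 + 4)].
Invert each term: 1/(s - 4) ↔ e^(4t); 4·s/(s^2 + 4) ↔ 4cos(2t); 3·2/(s^2 + 4) ↔ 3sin(2t).

f(t) = exp(4*t) + 3*sin(2*t) + 4*cos(2*t)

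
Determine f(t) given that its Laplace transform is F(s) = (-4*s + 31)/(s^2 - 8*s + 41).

f(t) = 3*exp(4*t)*sin(5*t) - 4*exp(4*t)*cos(5*t)

Complete the square in the denominator: s^2 - 8*s + 41 = (s - 4)^2 + 5^2.
Split the numerator to match: -4*s + 31 = -4·(s - 4) + 3·5.
Invert each term: -4·(s - 4)/((s - 4)^2 + 25) ↔ -4e^(4t)cos(5t); 3·5/((s - 4)^2 + 25) ↔ 3e^(4t)sin(5t).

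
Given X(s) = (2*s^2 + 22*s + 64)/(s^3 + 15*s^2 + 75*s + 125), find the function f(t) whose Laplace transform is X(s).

Factor the denominator: s^3 + 15*s^2 + 75*s + 125 = (s + 5)^3.
Partial fraction decomposition gives [2/(s + 5)] + [2/(s + 5)^2] + [4/(s + 5)^3].
Invert each term: 2/(s + 5) ↔ 2e^(-5t); 2/(s + 5)^2 ↔ 2t·e^(-5t); 4/(s + 5)^3 ↔ (2)t^2·e^(-5t).

f(t) = 2*t^2*exp(-5*t) + 2*t*exp(-5*t) + 2*exp(-5*t)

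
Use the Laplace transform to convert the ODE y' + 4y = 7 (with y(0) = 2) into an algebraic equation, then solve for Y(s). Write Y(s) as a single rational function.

Y(s) = (2*s + 7)/(s^2 + 4*s)

Transform both sides with L{·}.
The derivative rules (L{y'} = sY - y(0) = sY - 2) turn the left side into (s + 4)Y - (2).
The right side is L{7} = 7/s.
So (s + 4)Y = 7/s + (2).
Divide through and combine into a single rational function.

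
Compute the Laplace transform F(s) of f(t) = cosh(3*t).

L{cosh(3t)} = s/(s^2 - 9).

F(s) = s/(s^2 - 9)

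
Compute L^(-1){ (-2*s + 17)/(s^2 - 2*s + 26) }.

3*exp(t)*sin(5*t) - 2*exp(t)*cos(5*t)

Complete the square in the denominator: s^2 - 2*s + 26 = (s - 1)^2 + 5^2.
Split the numerator to match: -2*s + 17 = -2·(s - 1) + 3·5.
Invert each term: -2·(s - 1)/((s - 1)^2 + 25) ↔ -2e^(t)cos(5t); 3·5/((s - 1)^2 + 25) ↔ 3e^(t)sin(5t).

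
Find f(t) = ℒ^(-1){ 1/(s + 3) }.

f(t) = exp(-3*t)

Since L{e^(-3t)} = 1/(s + 3), the inverse is exp(-3*t).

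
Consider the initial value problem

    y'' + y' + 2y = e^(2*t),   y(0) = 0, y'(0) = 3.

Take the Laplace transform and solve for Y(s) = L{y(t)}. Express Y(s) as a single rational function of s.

Y(s) = (3*s - 5)/(s^3 - s^2 - 4)

Laplace-transform each side.
The derivative rules (L{y''} = s^2 Y - s·y(0) - y'(0) and L{y'} = sY - y(0), with y(0) = 0, y'(0) = 3) turn the left side into (s^2 + s + 2)Y - (3).
The right side is L{e^(2*t)} = 1/(s - 2).
So (s^2 + s + 2)Y = 1/(s - 2) + (3).
Solve for Y(s) and write it as one ratio of polynomials.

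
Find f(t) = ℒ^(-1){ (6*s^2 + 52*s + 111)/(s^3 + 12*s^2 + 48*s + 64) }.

Factor the denominator: s^3 + 12*s^2 + 48*s + 64 = (s + 4)^3.
Partial fraction decomposition gives [6/(s + 4)] + [4/(s + 4)^2] + [-1/(s + 4)^3].
Invert each term: 6/(s + 4) ↔ 6e^(-4t); 4/(s + 4)^2 ↔ 4t·e^(-4t); -1/(s + 4)^3 ↔ (-1/2)t^2·e^(-4t).

f(t) = -t^2*exp(-4*t)/2 + 4*t*exp(-4*t) + 6*exp(-4*t)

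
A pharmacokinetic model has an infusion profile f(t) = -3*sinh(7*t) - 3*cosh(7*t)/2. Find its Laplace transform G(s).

By linearity of the Laplace transform, transform each term separately.
(-3/2)·[L{cosh(7t)} = s/(s^2 - 49)]; (-3)·[L{sinh(7t)} = 7/(s^2 - 49)].

G(s) = -3*s/(2*(s^2 - 49)) - 21/(s^2 - 49)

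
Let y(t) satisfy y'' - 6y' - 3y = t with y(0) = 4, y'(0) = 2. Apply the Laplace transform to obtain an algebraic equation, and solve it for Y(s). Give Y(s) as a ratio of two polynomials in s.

Y(s) = (4*s^3 - 22*s^2 + 1)/(s^4 - 6*s^3 - 3*s^2)

Take the Laplace transform of both sides.
With L{y''} = s^2 Y - s·y(0) - y'(0) and L{y'} = sY - y(0), with y(0) = 4, y'(0) = 2: the LHS transforms to (s^2 - 6*s - 3)Y - (4*s - 22).
The right side is L{t} = s^(-2).
So (s^2 - 6*s - 3)Y = s^(-2) + (4*s - 22).
Solve for Y(s) and write it as one ratio of polynomials.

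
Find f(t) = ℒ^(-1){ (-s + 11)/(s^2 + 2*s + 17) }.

f(t) = 3*exp(-t)*sin(4*t) - exp(-t)*cos(4*t)

Complete the square in the denominator: s^2 + 2*s + 17 = (s + 1)^2 + 4^2.
Split the numerator to match: -s + 11 = -1·(s + 1) + 3·4.
Invert each term: -1·(s + 1)/((s + 1)^2 + 16) ↔ -e^(-t)cos(4t); 3·4/((s + 1)^2 + 16) ↔ 3e^(-t)sin(4t).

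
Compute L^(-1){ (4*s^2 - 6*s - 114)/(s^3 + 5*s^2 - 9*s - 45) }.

Factor the denominator: s^3 + 5*s^2 - 9*s - 45 = (s - 3)*(s + 3)*(s + 5).
Partial fraction decomposition gives [-2/(s - 3)] + [5/(s + 3)] + [1/(s + 5)].
Invert each term: -2/(s - 3) ↔ -2e^(3t); 5/(s + 3) ↔ 5e^(-3t); 1/(s + 5) ↔ e^(-5t).

-2*exp(3*t) + 5*exp(-3*t) + exp(-5*t)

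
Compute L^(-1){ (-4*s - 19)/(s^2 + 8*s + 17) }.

-3*exp(-4*t)*sin(t) - 4*exp(-4*t)*cos(t)

Complete the square in the denominator: s^2 + 8*s + 17 = (s + 4)^2 + 1^2.
Split the numerator to match: -4*s - 19 = -4·(s + 4) - 3·1.
Invert each term: -4·(s + 4)/((s + 4)^2 + 1) ↔ -4e^(-4t)cos(t); -3·1/((s + 4)^2 + 1) ↔ -3e^(-4t)sin(t).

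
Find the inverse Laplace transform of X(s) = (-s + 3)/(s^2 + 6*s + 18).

Complete the square in the denominator: s^2 + 6*s + 18 = (s + 3)^2 + 3^2.
Split the numerator to match: -s + 3 = -1·(s + 3) + 2·3.
Invert each term: -1·(s + 3)/((s + 3)^2 + 9) ↔ -e^(-3t)cos(3t); 2·3/((s + 3)^2 + 9) ↔ 2e^(-3t)sin(3t).

2*exp(-3*t)*sin(3*t) - exp(-3*t)*cos(3*t)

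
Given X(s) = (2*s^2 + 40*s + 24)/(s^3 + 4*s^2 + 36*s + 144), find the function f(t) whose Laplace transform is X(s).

Factor the denominator: s^3 + 4*s^2 + 36*s + 144 = (s + 4)*(s^2 + 36).
Partial fraction decomposition gives [-2/(s + 4)] + [4*s/(s^2 + 36)] + [24/(s^2 + 36)].
Invert each term: -2/(s + 4) ↔ -2e^(-4t); 4·s/(s^2 + 36) ↔ 4cos(6t); 4·6/(s^2 + 36) ↔ 4sin(6t).

f(t) = 4*sin(6*t) + 4*cos(6*t) - 2*exp(-4*t)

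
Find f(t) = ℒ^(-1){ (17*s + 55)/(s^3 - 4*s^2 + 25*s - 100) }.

Factor the denominator: s^3 - 4*s^2 + 25*s - 100 = (s - 4)*(s^2 + 25).
Partial fraction decomposition gives [3/(s - 4)] + [-3*s/(s^2 + 25)] + [5/(s^2 + 25)].
Invert each term: 3/(s - 4) ↔ 3e^(4t); -3·s/(s^2 + 25) ↔ -3cos(5t); 1·5/(s^2 + 25) ↔ sin(5t).

f(t) = 3*exp(4*t) + sin(5*t) - 3*cos(5*t)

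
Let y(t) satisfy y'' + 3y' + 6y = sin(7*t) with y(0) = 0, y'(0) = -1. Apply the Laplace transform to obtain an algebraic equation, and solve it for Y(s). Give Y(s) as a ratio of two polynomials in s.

Y(s) = (-s^2 - 42)/(s^4 + 3*s^3 + 55*s^2 + 147*s + 294)

Laplace-transform each side.
The derivative rules (L{y''} = s^2 Y - s·y(0) - y'(0) and L{y'} = sY - y(0), with y(0) = 0, y'(0) = -1) turn the left side into (s^2 + 3*s + 6)Y - (-1).
The right side is L{sin(7*t)} = 7/(s^2 + 49).
So (s^2 + 3*s + 6)Y = 7/(s^2 + 49) + (-1).
Solve for Y(s) and write it as one ratio of polynomials.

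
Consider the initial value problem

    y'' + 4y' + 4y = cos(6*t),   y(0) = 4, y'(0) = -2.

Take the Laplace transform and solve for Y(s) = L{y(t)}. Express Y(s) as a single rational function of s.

Y(s) = (4*s^3 + 14*s^2 + 145*s + 504)/(s^4 + 4*s^3 + 40*s^2 + 144*s + 144)

Laplace-transform each side.
The derivative rules (L{y''} = s^2 Y - s·y(0) - y'(0) and L{y'} = sY - y(0), with y(0) = 4, y'(0) = -2) turn the left side into (s^2 + 4*s + 4)Y - (4*s + 14).
The right side is L{cos(6*t)} = s/(s^2 + 36).
So (s^2 + 4*s + 4)Y = s/(s^2 + 36) + (4*s + 14).
Solve for Y(s) and write it as one ratio of polynomials.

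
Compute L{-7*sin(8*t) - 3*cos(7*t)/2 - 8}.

-3*s/(2*(s^2 + 49)) - 56/(s^2 + 64) - 8/s

By linearity of the Laplace transform, transform each term separately.
L{-8} = -8/s; (-3/2)·[L{cos(7t)} = s/(s^2 + 49)]; (-7)·[L{sin(8t)} = 8/(s^2 + 64)].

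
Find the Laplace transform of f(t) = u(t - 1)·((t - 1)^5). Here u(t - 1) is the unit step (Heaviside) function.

By the second shifting theorem, L{u(t - c)·g(t - c)} = e^(-cs)·G(s) with c = 1 and G(s) = L{g(t)}.
L{t^5} = 5!/s^6 = 120/s^6.

120*exp(-s)/s^6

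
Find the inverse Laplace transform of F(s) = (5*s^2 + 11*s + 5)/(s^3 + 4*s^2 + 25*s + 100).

-sin(5*t) + 4*cos(5*t) + exp(-4*t)

Factor the denominator: s^3 + 4*s^2 + 25*s + 100 = (s + 4)*(s^2 + 25).
Partial fraction decomposition gives [1/(s + 4)] + [4*s/(s^2 + 25)] + [-5/(s^2 + 25)].
Invert each term: 1/(s + 4) ↔ e^(-4t); 4·s/(s^2 + 25) ↔ 4cos(5t); -1·5/(s^2 + 25) ↔ -sin(5t).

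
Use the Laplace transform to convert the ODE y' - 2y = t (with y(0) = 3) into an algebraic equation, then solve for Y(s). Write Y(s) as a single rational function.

Laplace-transform each side.
With L{y'} = sY - y(0) = sY - 3: the LHS transforms to (s - 2)Y - (3).
The right side is L{t} = s^(-2).
So (s - 2)Y = s^(-2) + (3).
Divide through and combine into a single rational function.

Y(s) = (3*s^2 + 1)/(s^3 - 2*s^2)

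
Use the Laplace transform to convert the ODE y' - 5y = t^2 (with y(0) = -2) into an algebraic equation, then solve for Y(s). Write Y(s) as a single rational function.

Y(s) = (-2*s^3 + 2)/(s^4 - 5*s^3)

Take the Laplace transform of both sides.
Using L{y'} = sY - y(0) = sY - (-2), the left side becomes (s - 5)Y - (-2).
The right side is L{t^2} = 2/s^3.
So (s - 5)Y = 2/s^3 + (-2).
Divide through and combine into a single rational function.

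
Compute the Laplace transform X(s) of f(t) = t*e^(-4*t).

L{e^(-4t)} = 1/(s + 4).
Then apply L{t·g(t)} = -d/ds[G(s)] with G(s) = 1/(s + 4):
differentiating 1 time and applying the sign gives (s + 4)^(-2).

X(s) = (s + 4)^(-2)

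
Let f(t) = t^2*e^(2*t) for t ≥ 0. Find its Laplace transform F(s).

L{e^(2t)} = 1/(s - 2).
Then apply L{t^2·g(t)} = (-1)^2 d^2/ds^2[G(s)] with G(s) = 1/(s - 2):
differentiating 2 times and applying the sign gives 2/(s - 2)^3.

F(s) = 2/(s - 2)^3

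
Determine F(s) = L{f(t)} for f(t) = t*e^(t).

L{t} = 1!/s^2 = 1/s^2.
By the first shifting theorem, multiplying by e^(t) replaces s with s - 1.

F(s) = (s - 1)^(-2)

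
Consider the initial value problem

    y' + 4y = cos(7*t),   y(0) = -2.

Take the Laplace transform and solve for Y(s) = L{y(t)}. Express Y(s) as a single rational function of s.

Apply the Laplace transform to the equation.
The derivative rules (L{y'} = sY - y(0) = sY - (-2)) turn the left side into (s + 4)Y - (-2).
The right side is L{cos(7*t)} = s/(s^2 + 49).
So (s + 4)Y = s/(s^2 + 49) + (-2).
Divide through and combine into a single rational function.

Y(s) = (-2*s^2 + s - 98)/(s^3 + 4*s^2 + 49*s + 196)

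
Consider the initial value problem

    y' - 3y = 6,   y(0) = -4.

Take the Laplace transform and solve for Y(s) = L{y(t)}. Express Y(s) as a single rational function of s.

Transform both sides with L{·}.
The derivative rules (L{y'} = sY - y(0) = sY - (-4)) turn the left side into (s - 3)Y - (-4).
The right side is L{6} = 6/s.
So (s - 3)Y = 6/s + (-4).
Isolate Y and clear denominators.

Y(s) = (-4*s + 6)/(s^2 - 3*s)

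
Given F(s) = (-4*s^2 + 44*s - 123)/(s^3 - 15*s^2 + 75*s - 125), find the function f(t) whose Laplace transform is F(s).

Factor the denominator: s^3 - 15*s^2 + 75*s - 125 = (s - 5)^3.
Partial fraction decomposition gives [-4/(s - 5)] + [4/(s - 5)^2] + [-3/(s - 5)^3].
Invert each term: -4/(s - 5) ↔ -4e^(5t); 4/(s - 5)^2 ↔ 4t·e^(5t); -3/(s - 5)^3 ↔ (-3/2)t^2·e^(5t).

f(t) = -3*t^2*exp(5*t)/2 + 4*t*exp(5*t) - 4*exp(5*t)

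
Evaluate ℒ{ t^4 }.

24/s^5

L{t^4} = 4!/s^5 = 24/s^5.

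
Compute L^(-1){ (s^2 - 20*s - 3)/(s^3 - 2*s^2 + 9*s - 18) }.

-3*exp(2*t) - 4*sin(3*t) + 4*cos(3*t)

Factor the denominator: s^3 - 2*s^2 + 9*s - 18 = (s - 2)*(s^2 + 9).
Partial fraction decomposition gives [-3/(s - 2)] + [4*s/(s^2 + 9)] + [-12/(s^2 + 9)].
Invert each term: -3/(s - 2) ↔ -3e^(2t); 4·s/(s^2 + 9) ↔ 4cos(3t); -4·3/(s^2 + 9) ↔ -4sin(3t).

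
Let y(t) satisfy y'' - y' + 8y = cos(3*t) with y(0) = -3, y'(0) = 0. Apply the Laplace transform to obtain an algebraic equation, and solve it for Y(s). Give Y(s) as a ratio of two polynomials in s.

Y(s) = (-3*s^3 + 3*s^2 - 26*s + 27)/(s^4 - s^3 + 17*s^2 - 9*s + 72)

Apply the Laplace transform to the equation.
Using L{y''} = s^2 Y - s·y(0) - y'(0) and L{y'} = sY - y(0), with y(0) = -3, y'(0) = 0, the left side becomes (s^2 - s + 8)Y - (-3*s + 3).
The right side is L{cos(3*t)} = s/(s^2 + 9).
So (s^2 - s + 8)Y = s/(s^2 + 9) + (-3*s + 3).
Isolate Y and clear denominators.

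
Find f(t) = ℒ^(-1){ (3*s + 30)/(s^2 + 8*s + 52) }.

Complete the square in the denominator: s^2 + 8*s + 52 = (s + 4)^2 + 6^2.
Split the numerator to match: 3*s + 30 = 3·(s + 4) + 3·6.
Invert each term: 3·(s + 4)/((s + 4)^2 + 36) ↔ 3e^(-4t)cos(6t); 3·6/((s + 4)^2 + 36) ↔ 3e^(-4t)sin(6t).

f(t) = 3*exp(-4*t)*sin(6*t) + 3*exp(-4*t)*cos(6*t)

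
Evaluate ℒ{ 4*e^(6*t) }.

L{4} = 4/s.
By the first shifting theorem, multiplying by e^(6t) replaces s with s - 6.

4/(s - 6)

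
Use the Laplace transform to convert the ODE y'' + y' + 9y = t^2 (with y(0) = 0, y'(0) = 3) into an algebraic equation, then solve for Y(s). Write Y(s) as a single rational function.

Y(s) = (3*s^3 + 2)/(s^5 + s^4 + 9*s^3)

Apply the Laplace transform to the equation.
Using L{y''} = s^2 Y - s·y(0) - y'(0) and L{y'} = sY - y(0), with y(0) = 0, y'(0) = 3, the left side becomes (s^2 + s + 9)Y - (3).
The right side is L{t^2} = 2/s^3.
So (s^2 + s + 9)Y = 2/s^3 + (3).
Solve for Y(s) and write it as one ratio of polynomials.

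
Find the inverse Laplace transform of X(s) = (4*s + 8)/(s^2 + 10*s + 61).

-2*exp(-5*t)*sin(6*t) + 4*exp(-5*t)*cos(6*t)

Complete the square in the denominator: s^2 + 10*s + 61 = (s + 5)^2 + 6^2.
Split the numerator to match: 4*s + 8 = 4·(s + 5) - 2·6.
Invert each term: 4·(s + 5)/((s + 5)^2 + 36) ↔ 4e^(-5t)cos(6t); -2·6/((s + 5)^2 + 36) ↔ -2e^(-5t)sin(6t).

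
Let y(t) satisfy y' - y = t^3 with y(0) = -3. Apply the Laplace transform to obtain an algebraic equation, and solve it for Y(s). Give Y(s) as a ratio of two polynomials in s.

Take the Laplace transform of both sides.
Using L{y'} = sY - y(0) = sY - (-3), the left side becomes (s - 1)Y - (-3).
The right side is L{t^3} = 6/s^4.
So (s - 1)Y = 6/s^4 + (-3).
Solve for Y(s) and write it as one ratio of polynomials.

Y(s) = (-3*s^4 + 6)/(s^5 - s^4)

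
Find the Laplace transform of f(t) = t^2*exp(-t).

2/(s + 1)^3

L{e^(-t)} = 1/(s + 1).
Then apply L{t^2·g(t)} = (-1)^2 d^2/ds^2[G(s)] with G(s) = 1/(s + 1):
differentiating 2 times and applying the sign gives 2/(s + 1)^3.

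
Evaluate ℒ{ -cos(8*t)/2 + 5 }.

-s/(2*(s^2 + 64)) + 5/s

Apply the Laplace transform termwise.
L{5} = 5/s; (-1/2)·[L{cos(8t)} = s/(s^2 + 64)].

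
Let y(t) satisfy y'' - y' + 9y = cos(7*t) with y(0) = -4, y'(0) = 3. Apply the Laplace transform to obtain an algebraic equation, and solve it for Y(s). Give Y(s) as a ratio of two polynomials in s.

Transform both sides with L{·}.
Using L{y''} = s^2 Y - s·y(0) - y'(0) and L{y'} = sY - y(0), with y(0) = -4, y'(0) = 3, the left side becomes (s^2 - s + 9)Y - (-4*s + 7).
The right side is L{cos(7*t)} = s/(s^2 + 49).
So (s^2 - s + 9)Y = s/(s^2 + 49) + (-4*s + 7).
Divide through and combine into a single rational function.

Y(s) = (-4*s^3 + 7*s^2 - 195*s + 343)/(s^4 - s^3 + 58*s^2 - 49*s + 441)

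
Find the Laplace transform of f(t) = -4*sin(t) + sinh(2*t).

The transform is linear, so treat each term independently.
L{sinh(2t)} = 2/(s^2 - 4); (-4)·[L{sin(t)} = 1/(s^2 + 1)].

-4/(s^2 + 1) + 2/(s^2 - 4)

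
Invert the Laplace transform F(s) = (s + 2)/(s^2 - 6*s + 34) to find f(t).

Complete the square in the denominator: s^2 - 6*s + 34 = (s - 3)^2 + 5^2.
Split the numerator to match: s + 2 = 1·(s - 3) + 1·5.
Invert each term: 1·(s - 3)/((s - 3)^2 + 25) ↔ e^(3t)cos(5t); 1·5/((s - 3)^2 + 25) ↔ e^(3t)sin(5t).

f(t) = exp(3*t)*sin(5*t) + exp(3*t)*cos(5*t)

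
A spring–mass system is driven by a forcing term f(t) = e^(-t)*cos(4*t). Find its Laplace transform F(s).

L{cos(4t)} = s/(s^2 + 16).
By the first shifting theorem, multiplying by e^(-t) replaces s with s + 1.

F(s) = (s + 1)/((s + 1)^2 + 16)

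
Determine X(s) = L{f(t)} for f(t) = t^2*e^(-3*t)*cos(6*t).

L{cos(6t)} = s/(s^2 + 36).
Multiplying by e^(-3t) shifts s → s + 3, so L{e^(-3*t)*cos(6*t)} = (s + 3)/((s + 3)^2 + 36).
Then apply L{t^2·g(t)} = (-1)^2 d^2/ds^2[G(s)] with G(s) = (s + 3)/((s + 3)^2 + 36):
differentiating 2 times and applying the sign gives 2*(s + 3)*(s^2 + 6*s - 99)/(s^2 + 6*s + 45)^3.

X(s) = 2*(s + 3)*(s^2 + 6*s - 99)/(s^2 + 6*s + 45)^3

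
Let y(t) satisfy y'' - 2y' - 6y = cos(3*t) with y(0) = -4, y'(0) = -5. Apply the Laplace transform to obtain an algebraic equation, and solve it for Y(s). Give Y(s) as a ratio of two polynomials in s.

Y(s) = (-4*s^3 + 3*s^2 - 35*s + 27)/(s^4 - 2*s^3 + 3*s^2 - 18*s - 54)

Apply the Laplace transform to the equation.
With L{y''} = s^2 Y - s·y(0) - y'(0) and L{y'} = sY - y(0), with y(0) = -4, y'(0) = -5: the LHS transforms to (s^2 - 2*s - 6)Y - (-4*s + 3).
The right side is L{cos(3*t)} = s/(s^2 + 9).
So (s^2 - 2*s - 6)Y = s/(s^2 + 9) + (-4*s + 3).
Solve for Y(s) and write it as one ratio of polynomials.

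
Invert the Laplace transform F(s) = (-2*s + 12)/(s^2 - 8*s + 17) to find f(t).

f(t) = 4*exp(4*t)*sin(t) - 2*exp(4*t)*cos(t)

Complete the square in the denominator: s^2 - 8*s + 17 = (s - 4)^2 + 1^2.
Split the numerator to match: -2*s + 12 = -2·(s - 4) + 4·1.
Invert each term: -2·(s - 4)/((s - 4)^2 + 1) ↔ -2e^(4t)cos(t); 4·1/((s - 4)^2 + 1) ↔ 4e^(4t)sin(t).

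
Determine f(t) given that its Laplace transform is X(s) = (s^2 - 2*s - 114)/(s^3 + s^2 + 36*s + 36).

f(t) = -sin(6*t) + 4*cos(6*t) - 3*exp(-t)

Factor the denominator: s^3 + s^2 + 36*s + 36 = (s + 1)*(s^2 + 36).
Partial fraction decomposition gives [-3/(s + 1)] + [4*s/(s^2 + 36)] + [-6/(s^2 + 36)].
Invert each term: -3/(s + 1) ↔ -3e^(-t); 4·s/(s^2 + 36) ↔ 4cos(6t); -1·6/(s^2 + 36) ↔ -sin(6t).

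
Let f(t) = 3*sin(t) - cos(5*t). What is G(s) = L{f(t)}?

The transform is linear, so treat each term independently.
(3)·[L{sin(t)} = 1/(s^2 + 1)]; (-1)·[L{cos(5t)} = s/(s^2 + 25)].

G(s) = -s/(s^2 + 25) + 3/(s^2 + 1)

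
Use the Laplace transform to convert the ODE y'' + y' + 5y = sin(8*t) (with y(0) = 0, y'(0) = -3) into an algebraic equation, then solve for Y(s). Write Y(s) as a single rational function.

Y(s) = (-3*s^2 - 184)/(s^4 + s^3 + 69*s^2 + 64*s + 320)

Take the Laplace transform of both sides.
The derivative rules (L{y''} = s^2 Y - s·y(0) - y'(0) and L{y'} = sY - y(0), with y(0) = 0, y'(0) = -3) turn the left side into (s^2 + s + 5)Y - (-3).
The right side is L{sin(8*t)} = 8/(s^2 + 64).
So (s^2 + s + 5)Y = 8/(s^2 + 64) + (-3).
Isolate Y and clear denominators.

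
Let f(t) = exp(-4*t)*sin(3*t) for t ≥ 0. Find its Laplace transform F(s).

L{sin(3t)} = 3/(s^2 + 9).
By the first shifting theorem, multiplying by e^(-4t) replaces s with s + 4.

F(s) = 3/((s + 4)^2 + 9)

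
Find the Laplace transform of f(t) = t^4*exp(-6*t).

L{t^4} = 4!/s^5 = 24/s^5.
By the first shifting theorem, multiplying by e^(-6t) replaces s with s + 6.

24/(s + 6)^5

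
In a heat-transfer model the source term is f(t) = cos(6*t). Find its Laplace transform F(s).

F(s) = s/(s^2 + 36)

L{cos(6t)} = s/(s^2 + 36).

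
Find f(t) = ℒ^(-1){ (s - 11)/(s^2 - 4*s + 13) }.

f(t) = -3*exp(2*t)*sin(3*t) + exp(2*t)*cos(3*t)

Complete the square in the denominator: s^2 - 4*s + 13 = (s - 2)^2 + 3^2.
Split the numerator to match: s - 11 = 1·(s - 2) - 3·3.
Invert each term: 1·(s - 2)/((s - 2)^2 + 9) ↔ e^(2t)cos(3t); -3·3/((s - 2)^2 + 9) ↔ -3e^(2t)sin(3t).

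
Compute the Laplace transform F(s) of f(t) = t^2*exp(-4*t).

L{e^(-4t)} = 1/(s + 4).
Then apply L{t^2·g(t)} = (-1)^2 d^2/ds^2[G(s)] with G(s) = 1/(s + 4):
differentiating 2 times and applying the sign gives 2/(s + 4)^3.

F(s) = 2/(s + 4)^3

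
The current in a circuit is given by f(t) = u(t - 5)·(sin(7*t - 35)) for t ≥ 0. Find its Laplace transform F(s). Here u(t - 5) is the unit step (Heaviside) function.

By the second shifting theorem, L{u(t - c)·g(t - c)} = e^(-cs)·G(s) with c = 5 and G(s) = L{g(t)}.
L{sin(7t)} = 7/(s^2 + 49).

F(s) = 7*exp(-5*s)/(s^2 + 49)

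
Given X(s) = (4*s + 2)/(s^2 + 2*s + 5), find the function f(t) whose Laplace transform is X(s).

Complete the square in the denominator: s^2 + 2*s + 5 = (s + 1)^2 + 2^2.
Split the numerator to match: 4*s + 2 = 4·(s + 1) - 1·2.
Invert each term: 4·(s + 1)/((s + 1)^2 + 4) ↔ 4e^(-t)cos(2t); -1·2/((s + 1)^2 + 4) ↔ -e^(-t)sin(2t).

f(t) = -exp(-t)*sin(2*t) + 4*exp(-t)*cos(2*t)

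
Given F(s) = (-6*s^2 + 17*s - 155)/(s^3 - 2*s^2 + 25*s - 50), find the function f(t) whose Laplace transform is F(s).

Factor the denominator: s^3 - 2*s^2 + 25*s - 50 = (s - 2)*(s^2 + 25).
Partial fraction decomposition gives [-5/(s - 2)] + [-s/(s^2 + 25)] + [15/(s^2 + 25)].
Invert each term: -5/(s - 2) ↔ -5e^(2t); -1·s/(s^2 + 25) ↔ -cos(5t); 3·5/(s^2 + 25) ↔ 3sin(5t).

f(t) = -5*exp(2*t) + 3*sin(5*t) - cos(5*t)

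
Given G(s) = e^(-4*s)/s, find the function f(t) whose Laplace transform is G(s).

The factor e^(-4s) signals a time shift by c = 4 (second shifting theorem).
L{1} = 1/s, so L^-1{1/s} = 1.
Hence the inverse is u(t - 4) times that function evaluated at t - 4.

f(t) = Heaviside(t - 4)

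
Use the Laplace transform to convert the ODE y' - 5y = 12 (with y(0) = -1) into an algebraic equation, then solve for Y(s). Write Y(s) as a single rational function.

Laplace-transform each side.
The derivative rules (L{y'} = sY - y(0) = sY - (-1)) turn the left side into (s - 5)Y - (-1).
The right side is L{12} = 12/s.
So (s - 5)Y = 12/s + (-1).
Divide through and combine into a single rational function.

Y(s) = (-s + 12)/(s^2 - 5*s)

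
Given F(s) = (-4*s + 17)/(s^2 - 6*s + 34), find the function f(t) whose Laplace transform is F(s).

f(t) = exp(3*t)*sin(5*t) - 4*exp(3*t)*cos(5*t)

Complete the square in the denominator: s^2 - 6*s + 34 = (s - 3)^2 + 5^2.
Split the numerator to match: -4*s + 17 = -4·(s - 3) + 1·5.
Invert each term: -4·(s - 3)/((s - 3)^2 + 25) ↔ -4e^(3t)cos(5t); 1·5/((s - 3)^2 + 25) ↔ e^(3t)sin(5t).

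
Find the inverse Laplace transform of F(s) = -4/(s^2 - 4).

-2*sinh(2*t)

Since L{sinh(2t)} = 2/(s^2 - 4), the inverse is sinh(2*t), scaled by -2.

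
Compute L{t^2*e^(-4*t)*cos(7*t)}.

L{cos(7t)} = s/(s^2 + 49).
Multiplying by e^(-4t) shifts s → s + 4, so L{e^(-4*t)*cos(7*t)} = (s + 4)/((s + 4)^2 + 49).
Then apply L{t^2·g(t)} = (-1)^2 d^2/ds^2[G(s)] with G(s) = (s + 4)/((s + 4)^2 + 49):
differentiating 2 times and applying the sign gives 2*(s + 4)*(s^2 + 8*s - 131)/(s^2 + 8*s + 65)^3.

2*(s + 4)*(s^2 + 8*s - 131)/(s^2 + 8*s + 65)^3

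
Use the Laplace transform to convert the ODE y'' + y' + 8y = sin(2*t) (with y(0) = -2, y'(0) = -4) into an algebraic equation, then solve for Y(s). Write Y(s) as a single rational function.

Transform both sides with L{·}.
Using L{y''} = s^2 Y - s·y(0) - y'(0) and L{y'} = sY - y(0), with y(0) = -2, y'(0) = -4, the left side becomes (s^2 + s + 8)Y - (-2*s - 6).
The right side is L{sin(2*t)} = 2/(s^2 + 4).
So (s^2 + s + 8)Y = 2/(s^2 + 4) + (-2*s - 6).
Divide through and combine into a single rational function.

Y(s) = (-2*s^3 - 6*s^2 - 8*s - 22)/(s^4 + s^3 + 12*s^2 + 4*s + 32)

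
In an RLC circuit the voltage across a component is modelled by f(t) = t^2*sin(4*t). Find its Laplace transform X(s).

X(s) = 8*(3*s^2 - 16)/(s^2 + 16)^3

L{sin(4t)} = 4/(s^2 + 16).
Then apply L{t^2·g(t)} = (-1)^2 d^2/ds^2[G(s)] with G(s) = 4/(s^2 + 16):
differentiating 2 times and applying the sign gives 8*(3*s^2 - 16)/(s^2 + 16)^3.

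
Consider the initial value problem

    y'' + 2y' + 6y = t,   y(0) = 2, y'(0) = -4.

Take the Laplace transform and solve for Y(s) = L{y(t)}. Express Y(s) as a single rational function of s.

Y(s) = (2*s^3 + 1)/(s^4 + 2*s^3 + 6*s^2)

Apply the Laplace transform to the equation.
Using L{y''} = s^2 Y - s·y(0) - y'(0) and L{y'} = sY - y(0), with y(0) = 2, y'(0) = -4, the left side becomes (s^2 + 2*s + 6)Y - (2*s).
The right side is L{t} = s^(-2).
So (s^2 + 2*s + 6)Y = s^(-2) + (2*s).
Divide through and combine into a single rational function.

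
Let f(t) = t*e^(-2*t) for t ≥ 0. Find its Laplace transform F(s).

L{t} = 1!/s^2 = 1/s^2.
By the first shifting theorem, multiplying by e^(-2t) replaces s with s + 2.

F(s) = (s + 2)^(-2)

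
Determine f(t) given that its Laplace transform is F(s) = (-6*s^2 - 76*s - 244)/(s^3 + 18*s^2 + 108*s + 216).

f(t) = -2*t^2*exp(-6*t) - 4*t*exp(-6*t) - 6*exp(-6*t)

Factor the denominator: s^3 + 18*s^2 + 108*s + 216 = (s + 6)^3.
Partial fraction decomposition gives [-6/(s + 6)] + [-4/(s + 6)^2] + [-4/(s + 6)^3].
Invert each term: -6/(s + 6) ↔ -6e^(-6t); -4/(s + 6)^2 ↔ -4t·e^(-6t); -4/(s + 6)^3 ↔ (-2)t^2·e^(-6t).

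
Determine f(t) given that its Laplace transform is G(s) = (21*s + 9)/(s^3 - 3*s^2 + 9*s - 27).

Factor the denominator: s^3 - 3*s^2 + 9*s - 27 = (s - 3)*(s^2 + 9).
Partial fraction decomposition gives [4/(s - 3)] + [-4*s/(s^2 + 9)] + [9/(s^2 + 9)].
Invert each term: 4/(s - 3) ↔ 4e^(3t); -4·s/(s^2 + 9) ↔ -4cos(3t); 3·3/(s^2 + 9) ↔ 3sin(3t).

f(t) = 4*exp(3*t) + 3*sin(3*t) - 4*cos(3*t)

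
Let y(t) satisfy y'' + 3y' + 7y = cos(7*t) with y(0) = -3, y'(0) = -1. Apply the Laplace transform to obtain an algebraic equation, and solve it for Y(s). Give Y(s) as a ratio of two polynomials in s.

Y(s) = (-3*s^3 - 10*s^2 - 146*s - 490)/(s^4 + 3*s^3 + 56*s^2 + 147*s + 343)

Laplace-transform each side.
The derivative rules (L{y''} = s^2 Y - s·y(0) - y'(0) and L{y'} = sY - y(0), with y(0) = -3, y'(0) = -1) turn the left side into (s^2 + 3*s + 7)Y - (-3*s - 10).
The right side is L{cos(7*t)} = s/(s^2 + 49).
So (s^2 + 3*s + 7)Y = s/(s^2 + 49) + (-3*s - 10).
Isolate Y and clear denominators.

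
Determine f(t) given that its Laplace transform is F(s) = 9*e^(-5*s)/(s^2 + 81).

f(t) = Heaviside(t - 5)*(sin(9*t - 45))

The factor e^(-5s) signals a time shift by c = 5 (second shifting theorem).
L{sin(9t)} = 9/(s^2 + 81), so L^-1{9/(s^2 + 81)} = sin(9*t).
Hence the inverse is u(t - 5) times that function evaluated at t - 5.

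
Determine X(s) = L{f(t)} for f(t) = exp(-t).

L{e^(-t)} = 1/(s + 1).

X(s) = 1/(s + 1)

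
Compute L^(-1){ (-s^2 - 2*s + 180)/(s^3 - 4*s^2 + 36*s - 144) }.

Factor the denominator: s^3 - 4*s^2 + 36*s - 144 = (s - 4)*(s^2 + 36).
Partial fraction decomposition gives [3/(s - 4)] + [-4*s/(s^2 + 36)] + [-18/(s^2 + 36)].
Invert each term: 3/(s - 4) ↔ 3e^(4t); -4·s/(s^2 + 36) ↔ -4cos(6t); -3·6/(s^2 + 36) ↔ -3sin(6t).

3*exp(4*t) - 3*sin(6*t) - 4*cos(6*t)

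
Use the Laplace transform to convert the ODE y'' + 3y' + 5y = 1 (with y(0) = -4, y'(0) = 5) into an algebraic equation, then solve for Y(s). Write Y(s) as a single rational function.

Y(s) = (-4*s^2 - 7*s + 1)/(s^3 + 3*s^2 + 5*s)

Transform both sides with L{·}.
With L{y''} = s^2 Y - s·y(0) - y'(0) and L{y'} = sY - y(0), with y(0) = -4, y'(0) = 5: the LHS transforms to (s^2 + 3*s + 5)Y - (-4*s - 7).
The right side is L{1} = 1/s.
So (s^2 + 3*s + 5)Y = 1/s + (-4*s - 7).
Solve for Y(s) and write it as one ratio of polynomials.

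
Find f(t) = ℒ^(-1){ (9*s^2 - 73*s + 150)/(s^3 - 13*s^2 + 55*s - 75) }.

Factor the denominator: s^3 - 13*s^2 + 55*s - 75 = (s - 5)^2*(s - 3).
Partial fraction decomposition gives [6/(s - 5)] + [5/(s - 5)^2] + [3/(s - 3)].
Invert each term: 6/(s - 5) ↔ 6e^(5t); 5/(s - 5)^2 ↔ 5t·e^(5t); 3/(s - 3) ↔ 3e^(3t).

f(t) = 5*t*exp(5*t) + 6*exp(5*t) + 3*exp(3*t)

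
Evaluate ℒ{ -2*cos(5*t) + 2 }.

-2*s/(s^2 + 25) + 2/s

The transform is linear, so treat each term independently.
L{2} = 2/s; (-2)·[L{cos(5t)} = s/(s^2 + 25)].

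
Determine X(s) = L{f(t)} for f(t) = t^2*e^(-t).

L{e^(-t)} = 1/(s + 1).
Then apply L{t^2·g(t)} = (-1)^2 d^2/ds^2[G(s)] with G(s) = 1/(s + 1):
differentiating 2 times and applying the sign gives 2/(s + 1)^3.

X(s) = 2/(s + 1)^3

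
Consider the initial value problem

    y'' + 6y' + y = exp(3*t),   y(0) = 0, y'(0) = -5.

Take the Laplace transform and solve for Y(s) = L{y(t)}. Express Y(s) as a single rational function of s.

Transform both sides with L{·}.
Using L{y''} = s^2 Y - s·y(0) - y'(0) and L{y'} = sY - y(0), with y(0) = 0, y'(0) = -5, the left side becomes (s^2 + 6*s + 1)Y - (-5).
The right side is L{exp(3*t)} = 1/(s - 3).
So (s^2 + 6*s + 1)Y = 1/(s - 3) + (-5).
Solve for Y(s) and write it as one ratio of polynomials.

Y(s) = (-5*s + 16)/(s^3 + 3*s^2 - 17*s - 3)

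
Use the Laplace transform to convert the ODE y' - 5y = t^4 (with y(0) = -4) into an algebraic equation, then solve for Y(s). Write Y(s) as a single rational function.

Transform both sides with L{·}.
Using L{y'} = sY - y(0) = sY - (-4), the left side becomes (s - 5)Y - (-4).
The right side is L{t^4} = 24/s^5.
So (s - 5)Y = 24/s^5 + (-4).
Solve for Y(s) and write it as one ratio of polynomials.

Y(s) = (-4*s^5 + 24)/(s^6 - 5*s^5)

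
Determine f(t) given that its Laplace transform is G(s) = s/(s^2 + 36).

Since L{cos(6t)} = s/(s^2 + 36), the inverse is cos(6*t).

f(t) = cos(6*t)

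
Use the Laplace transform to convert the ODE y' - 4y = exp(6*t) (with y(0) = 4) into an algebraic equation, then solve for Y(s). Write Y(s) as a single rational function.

Y(s) = (4*s - 23)/(s^2 - 10*s + 24)

Take the Laplace transform of both sides.
With L{y'} = sY - y(0) = sY - 4: the LHS transforms to (s - 4)Y - (4).
The right side is L{exp(6*t)} = 1/(s - 6).
So (s - 4)Y = 1/(s - 6) + (4).
Solve for Y(s) and write it as one ratio of polynomials.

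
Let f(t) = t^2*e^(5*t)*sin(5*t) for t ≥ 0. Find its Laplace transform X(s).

L{sin(5t)} = 5/(s^2 + 25).
Multiplying by e^(5t) shifts s → s - 5, so L{e^(5*t)*sin(5*t)} = 5/((s - 5)^2 + 25).
Then apply L{t^2·g(t)} = (-1)^2 d^2/ds^2[G(s)] with G(s) = 5/((s - 5)^2 + 25):
differentiating 2 times and applying the sign gives 10*(3*s^2 - 30*s + 50)/(s^2 - 10*s + 50)^3.

X(s) = 10*(3*s^2 - 30*s + 50)/(s^2 - 10*s + 50)^3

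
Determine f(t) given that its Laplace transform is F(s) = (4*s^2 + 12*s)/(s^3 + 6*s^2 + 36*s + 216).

Factor the denominator: s^3 + 6*s^2 + 36*s + 216 = (s + 6)*(s^2 + 36).
Partial fraction decomposition gives [1/(s + 6)] + [3*s/(s^2 + 36)] + [-6/(s^2 + 36)].
Invert each term: 1/(s + 6) ↔ e^(-6t); 3·s/(s^2 + 36) ↔ 3cos(6t); -1·6/(s^2 + 36) ↔ -sin(6t).

f(t) = -sin(6*t) + 3*cos(6*t) + exp(-6*t)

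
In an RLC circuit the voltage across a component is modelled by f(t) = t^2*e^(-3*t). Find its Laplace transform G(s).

L{e^(-3t)} = 1/(s + 3).
Then apply L{t^2·g(t)} = (-1)^2 d^2/ds^2[H(s)] with H(s) = 1/(s + 3):
differentiating 2 times and applying the sign gives 2/(s + 3)^3.

G(s) = 2/(s + 3)^3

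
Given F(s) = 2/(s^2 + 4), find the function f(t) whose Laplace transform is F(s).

Since L{sin(2t)} = 2/(s^2 + 4), the inverse is sin(2*t).

f(t) = sin(2*t)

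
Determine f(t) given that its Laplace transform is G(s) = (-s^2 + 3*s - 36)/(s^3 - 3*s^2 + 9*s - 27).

f(t) = -2*exp(3*t) + 2*sin(3*t) + cos(3*t)

Factor the denominator: s^3 - 3*s^2 + 9*s - 27 = (s - 3)*(s^2 + 9).
Partial fraction decomposition gives [-2/(s - 3)] + [s/(s^2 + 9)] + [6/(s^2 + 9)].
Invert each term: -2/(s - 3) ↔ -2e^(3t); 1·s/(s^2 + 9) ↔ cos(3t); 2·3/(s^2 + 9) ↔ 2sin(3t).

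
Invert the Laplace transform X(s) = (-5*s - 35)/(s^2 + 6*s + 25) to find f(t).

f(t) = -5*exp(-3*t)*sin(4*t) - 5*exp(-3*t)*cos(4*t)

Complete the square in the denominator: s^2 + 6*s + 25 = (s + 3)^2 + 4^2.
Split the numerator to match: -5*s - 35 = -5·(s + 3) - 5·4.
Invert each term: -5·(s + 3)/((s + 3)^2 + 16) ↔ -5e^(-3t)cos(4t); -5·4/((s + 3)^2 + 16) ↔ -5e^(-3t)sin(4t).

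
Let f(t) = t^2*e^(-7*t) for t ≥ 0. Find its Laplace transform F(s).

L{e^(-7t)} = 1/(s + 7).
Then apply L{t^2·g(t)} = (-1)^2 d^2/ds^2[G(s)] with G(s) = 1/(s + 7):
differentiating 2 times and applying the sign gives 2/(s + 7)^3.

F(s) = 2/(s + 7)^3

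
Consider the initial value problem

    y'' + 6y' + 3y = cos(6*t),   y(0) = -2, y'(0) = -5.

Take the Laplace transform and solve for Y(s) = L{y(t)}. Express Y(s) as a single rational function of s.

Transform both sides with L{·}.
The derivative rules (L{y''} = s^2 Y - s·y(0) - y'(0) and L{y'} = sY - y(0), with y(0) = -2, y'(0) = -5) turn the left side into (s^2 + 6*s + 3)Y - (-2*s - 17).
The right side is L{cos(6*t)} = s/(s^2 + 36).
So (s^2 + 6*s + 3)Y = s/(s^2 + 36) + (-2*s - 17).
Divide through and combine into a single rational function.

Y(s) = (-2*s^3 - 17*s^2 - 71*s - 612)/(s^4 + 6*s^3 + 39*s^2 + 216*s + 108)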